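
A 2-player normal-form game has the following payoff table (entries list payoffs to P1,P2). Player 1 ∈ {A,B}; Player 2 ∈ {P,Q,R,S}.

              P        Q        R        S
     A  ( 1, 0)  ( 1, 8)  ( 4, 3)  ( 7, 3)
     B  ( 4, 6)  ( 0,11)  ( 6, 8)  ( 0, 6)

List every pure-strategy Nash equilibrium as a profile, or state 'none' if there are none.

(A,P): not NE [P1→B gives 4>1; P2→Q gives 8>0]
(A,Q): NE
(A,R): not NE [P1→B gives 6>4; P2→Q gives 8>3]
(A,S): not NE [P2→Q gives 8>3]
(B,P): not NE [P2→Q gives 11>6]
(B,Q): not NE [P1→A gives 1>0]
(B,R): not NE [P2→Q gives 11>8]
(B,S): not NE [P1→A gives 7>0; P2→Q gives 11>6]

PSNE = {(A,Q)}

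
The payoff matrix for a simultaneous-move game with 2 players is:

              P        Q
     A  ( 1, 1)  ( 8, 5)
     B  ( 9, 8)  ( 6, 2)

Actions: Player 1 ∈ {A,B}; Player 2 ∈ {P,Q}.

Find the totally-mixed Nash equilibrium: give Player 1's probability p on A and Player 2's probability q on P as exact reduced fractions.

P1 mixes 3/5 on A; P2 mixes 1/5 on P

P1 indiff ⇒ q·1+(1-q)·8 = q·9+(1-q)·6 ⇒ q(-8) = (1-q)(-2) ⇒ q = 1/5
P2 indiff ⇒ p·1+(1-p)·8 = p·5+(1-p)·2 ⇒ p(-4) = (1-p)(-6) ⇒ p = 3/5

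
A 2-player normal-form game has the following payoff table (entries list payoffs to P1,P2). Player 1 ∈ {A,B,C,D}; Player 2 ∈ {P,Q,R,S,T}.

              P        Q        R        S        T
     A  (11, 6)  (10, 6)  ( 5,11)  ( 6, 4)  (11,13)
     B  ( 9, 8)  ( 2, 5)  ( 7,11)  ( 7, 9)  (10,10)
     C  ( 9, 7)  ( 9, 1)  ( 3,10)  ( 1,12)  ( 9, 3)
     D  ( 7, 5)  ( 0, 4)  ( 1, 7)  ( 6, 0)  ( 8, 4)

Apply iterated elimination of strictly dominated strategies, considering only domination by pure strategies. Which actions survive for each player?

P1 drop C (A beats it: P:11>9 Q:10>9 R:5>3 S:6>1 T:11>9)
P1 drop D (B beats it: P:9>7 Q:2>0 R:7>1 S:7>6 T:10>8)
P2 drop P (R beats it: A:11>6 B:11>8)
P2 drop Q (R beats it: A:11>6 B:11>5)
P2 drop S (R beats it: A:11>4 B:11>9)
P1→{A,B} P2→{R,T}

IESDS → P1:{A,B} P2:{R,T}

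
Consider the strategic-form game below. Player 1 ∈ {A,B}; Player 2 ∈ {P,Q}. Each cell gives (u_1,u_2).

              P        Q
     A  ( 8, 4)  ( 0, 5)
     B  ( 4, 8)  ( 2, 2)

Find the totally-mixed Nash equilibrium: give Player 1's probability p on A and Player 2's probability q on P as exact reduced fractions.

P1 indiff ⇒ q·8+(1-q)·0 = q·4+(1-q)·2 ⇒ q(4) = (1-q)(2) ⇒ q = 1/3
P2 indiff ⇒ p·4+(1-p)·8 = p·5+(1-p)·2 ⇒ p(-1) = (1-p)(-6) ⇒ p = 6/7

(p,q) = (6/7, 1/3)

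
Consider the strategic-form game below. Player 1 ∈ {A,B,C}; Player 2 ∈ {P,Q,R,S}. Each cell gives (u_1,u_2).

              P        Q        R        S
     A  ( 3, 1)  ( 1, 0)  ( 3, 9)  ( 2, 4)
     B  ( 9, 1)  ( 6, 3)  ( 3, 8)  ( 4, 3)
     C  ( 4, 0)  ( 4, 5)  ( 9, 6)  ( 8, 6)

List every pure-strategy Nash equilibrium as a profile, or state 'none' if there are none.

(A,P): not NE [P1→B gives 9>3; P2→R gives 9>1]
(A,Q): not NE [P1→B gives 6>1; P2→R gives 9>0]
(A,R): not NE [P1→C gives 9>3]
(A,S): not NE [P1→C gives 8>2; P2→R gives 9>4]
(B,P): not NE [P2→R gives 8>1]
(B,Q): not NE [P2→R gives 8>3]
(B,R): not NE [P1→C gives 9>3]
(B,S): not NE [P1→C gives 8>4; P2→R gives 8>3]
(C,P): not NE [P1→B gives 9>4; P2→S gives 6>0]
(C,Q): not NE [P1→B gives 6>4; P2→S gives 6>5]
(C,R): NE
(C,S): NE

PSNE = {(C,R), (C,S)}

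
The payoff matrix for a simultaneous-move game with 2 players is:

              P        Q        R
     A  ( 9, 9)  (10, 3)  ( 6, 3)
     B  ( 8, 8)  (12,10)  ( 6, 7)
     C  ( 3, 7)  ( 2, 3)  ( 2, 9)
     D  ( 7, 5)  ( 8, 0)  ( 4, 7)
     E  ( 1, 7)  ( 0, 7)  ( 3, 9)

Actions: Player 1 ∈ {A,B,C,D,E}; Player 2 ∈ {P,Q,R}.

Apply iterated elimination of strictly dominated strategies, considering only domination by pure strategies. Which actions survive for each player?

Survivors P1:{A,B} P2:{P,Q}

P1 drop C (A beats it: P:9>3 Q:10>2 R:6>2)
P1 drop D (A beats it: P:9>7 Q:10>8 R:6>4)
P1 drop E (A beats it: P:9>1 Q:10>0 R:6>3)
P2 drop R (P beats it: A:9>3 B:8>7)
P1→{A,B} P2→{P,Q}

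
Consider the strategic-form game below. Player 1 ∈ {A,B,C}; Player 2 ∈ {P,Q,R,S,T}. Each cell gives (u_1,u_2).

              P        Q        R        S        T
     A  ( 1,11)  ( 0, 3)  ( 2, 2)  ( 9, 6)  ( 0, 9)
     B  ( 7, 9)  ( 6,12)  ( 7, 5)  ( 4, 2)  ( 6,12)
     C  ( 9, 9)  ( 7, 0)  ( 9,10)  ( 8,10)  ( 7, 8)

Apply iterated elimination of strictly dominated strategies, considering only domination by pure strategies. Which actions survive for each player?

P1 drop B (C beats it: P:9>7 Q:7>6 R:9>7 S:8>4 T:7>6)
P2 drop Q (P beats it: A:11>3 C:9>0)
P2 drop T (P beats it: A:11>9 C:9>8)
P1→{A,C} P2→{P,R,S}

Survivors P1:{A,C} P2:{P,R,S}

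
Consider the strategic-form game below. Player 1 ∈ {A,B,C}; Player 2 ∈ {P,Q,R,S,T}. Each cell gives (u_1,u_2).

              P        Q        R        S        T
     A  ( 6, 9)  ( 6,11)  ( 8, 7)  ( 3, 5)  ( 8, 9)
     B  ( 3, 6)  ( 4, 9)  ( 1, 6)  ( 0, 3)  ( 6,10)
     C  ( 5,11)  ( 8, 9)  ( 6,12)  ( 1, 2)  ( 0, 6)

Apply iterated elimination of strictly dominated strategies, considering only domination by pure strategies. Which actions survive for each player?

Remaining: P1:{A,C} P2:{P,Q,R}

P1 drop B (A beats it: P:6>3 Q:6>4 R:8>1 S:3>0 T:8>6)
P2 drop S (P beats it: A:9>5 C:11>2)
P2 drop T (Q beats it: A:11>9 C:9>6)
P1→{A,C} P2→{P,Q,R}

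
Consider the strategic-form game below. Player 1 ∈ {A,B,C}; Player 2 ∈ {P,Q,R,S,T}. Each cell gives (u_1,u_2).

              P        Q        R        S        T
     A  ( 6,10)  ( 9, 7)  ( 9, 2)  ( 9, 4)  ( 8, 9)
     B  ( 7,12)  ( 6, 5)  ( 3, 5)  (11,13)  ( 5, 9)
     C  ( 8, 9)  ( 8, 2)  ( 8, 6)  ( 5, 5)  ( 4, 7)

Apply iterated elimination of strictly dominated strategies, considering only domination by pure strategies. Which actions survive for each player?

IESDS → P1:{B,C} P2:{P,S}

P2 drop Q (P beats it: A:10>7 B:12>5 C:9>2)
P2 drop R (P beats it: A:10>2 B:12>5 C:9>6)
P2 drop T (P beats it: A:10>9 B:12>9 C:9>7)
P1 drop A (B beats it: P:7>6 S:11>9)
P1→{B,C} P2→{P,S}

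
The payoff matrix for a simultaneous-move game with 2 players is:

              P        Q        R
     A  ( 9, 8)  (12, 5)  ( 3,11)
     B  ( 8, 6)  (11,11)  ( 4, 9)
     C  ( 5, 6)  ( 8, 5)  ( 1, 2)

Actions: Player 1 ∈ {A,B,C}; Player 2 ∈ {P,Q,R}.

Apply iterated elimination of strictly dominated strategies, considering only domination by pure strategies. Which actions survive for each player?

P1 drop C (A beats it: P:9>5 Q:12>8 R:3>1)
P2 drop P (R beats it: A:11>8 B:9>6)
P1→{A,B} P2→{Q,R}

Survivors P1:{A,B} P2:{Q,R}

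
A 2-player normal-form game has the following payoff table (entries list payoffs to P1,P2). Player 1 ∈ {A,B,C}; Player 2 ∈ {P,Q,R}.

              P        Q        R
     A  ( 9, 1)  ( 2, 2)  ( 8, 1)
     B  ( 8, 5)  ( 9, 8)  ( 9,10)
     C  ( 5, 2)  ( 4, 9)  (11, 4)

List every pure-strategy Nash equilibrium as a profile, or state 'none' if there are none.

(A,P): not NE [P2→Q gives 2>1]
(A,Q): not NE [P1→B gives 9>2]
(A,R): not NE [P1→C gives 11>8; P2→Q gives 2>1]
(B,P): not NE [P1→A gives 9>8; P2→R gives 10>5]
(B,Q): not NE [P2→R gives 10>8]
(B,R): not NE [P1→C gives 11>9]
(C,P): not NE [P1→A gives 9>5; P2→Q gives 9>2]
(C,Q): not NE [P1→B gives 9>4]
(C,R): not NE [P2→Q gives 9>4]

Equilibria: none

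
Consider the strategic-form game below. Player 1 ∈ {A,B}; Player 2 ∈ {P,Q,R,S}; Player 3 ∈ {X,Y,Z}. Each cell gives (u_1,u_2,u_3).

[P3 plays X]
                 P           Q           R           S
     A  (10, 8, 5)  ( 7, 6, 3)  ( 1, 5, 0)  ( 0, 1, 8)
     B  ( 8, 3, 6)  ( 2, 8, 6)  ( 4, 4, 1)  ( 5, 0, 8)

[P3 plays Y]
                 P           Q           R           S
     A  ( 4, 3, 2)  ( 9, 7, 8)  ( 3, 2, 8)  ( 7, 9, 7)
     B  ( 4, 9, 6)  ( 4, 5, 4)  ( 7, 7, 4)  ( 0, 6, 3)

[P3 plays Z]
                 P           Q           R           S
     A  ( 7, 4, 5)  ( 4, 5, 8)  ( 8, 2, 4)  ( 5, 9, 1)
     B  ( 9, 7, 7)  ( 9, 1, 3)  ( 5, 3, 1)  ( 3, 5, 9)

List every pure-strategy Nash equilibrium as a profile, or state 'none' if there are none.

NE set: (A,P,X), (B,P,Z)

(A,P,X): NE
(A,P,Y): not NE [P2→S gives 9>3; P3→Z gives 5>2]
(A,P,Z): not NE [P1→B gives 9>7; P2→S gives 9>4]
(A,Q,X): not NE [P2→P gives 8>6; P3→Z gives 8>3]
(A,Q,Y): not NE [P2→S gives 9>7]
(A,Q,Z): not NE [P1→B gives 9>4; P2→S gives 9>5]
(A,R,X): not NE [P1→B gives 4>1; P2→P gives 8>5; P3→Y gives 8>0]
(A,R,Y): not NE [P1→B gives 7>3; P2→S gives 9>2]
(A,R,Z): not NE [P2→S gives 9>2; P3→Y gives 8>4]
(A,S,X): not NE [P1→B gives 5>0; P2→P gives 8>1]
(A,S,Y): not NE [P3→X gives 8>7]
(A,S,Z): not NE [P3→X gives 8>1]
(B,P,X): not NE [P1→A gives 10>8; P2→Q gives 8>3; P3→Z gives 7>6]
(B,P,Y): not NE [P3→Z gives 7>6]
(B,P,Z): NE
(B,Q,X): not NE [P1→A gives 7>2]
(B,Q,Y): not NE [P1→A gives 9>4; P2→P gives 9>5; P3→X gives 6>4]
(B,Q,Z): not NE [P2→P gives 7>1; P3→X gives 6>3]
(B,R,X): not NE [P2→Q gives 8>4; P3→Y gives 4>1]
(B,R,Y): not NE [P2→P gives 9>7]
(B,R,Z): not NE [P1→A gives 8>5; P2→P gives 7>3; P3→Y gives 4>1]
(B,S,X): not NE [P2→Q gives 8>0; P3→Z gives 9>8]
(B,S,Y): not NE [P1→A gives 7>0; P2→P gives 9>6; P3→Z gives 9>3]
(B,S,Z): not NE [P1→A gives 5>3; P2→P gives 7>5]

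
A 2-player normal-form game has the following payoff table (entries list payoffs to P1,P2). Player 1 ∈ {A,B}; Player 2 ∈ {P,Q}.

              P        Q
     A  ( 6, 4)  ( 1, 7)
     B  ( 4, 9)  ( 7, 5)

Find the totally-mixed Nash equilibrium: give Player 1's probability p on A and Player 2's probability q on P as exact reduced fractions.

P1 indiff ⇒ q·6+(1-q)·1 = q·4+(1-q)·7 ⇒ q(2) = (1-q)(6) ⇒ q = 3/4
P2 indiff ⇒ p·4+(1-p)·9 = p·7+(1-p)·5 ⇒ p(-3) = (1-p)(-4) ⇒ p = 4/7

(p,q) = (4/7, 3/4)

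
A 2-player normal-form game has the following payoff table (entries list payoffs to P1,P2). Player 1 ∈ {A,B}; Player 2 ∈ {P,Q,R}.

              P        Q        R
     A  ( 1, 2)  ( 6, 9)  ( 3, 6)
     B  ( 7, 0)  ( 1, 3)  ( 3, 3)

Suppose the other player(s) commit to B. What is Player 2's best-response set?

argmax u_2 = {Q,R}

u_2(P vs B) = 0
u_2(Q vs B) = 3
u_2(R vs B) = 3
max payoff 3 at {Q,R}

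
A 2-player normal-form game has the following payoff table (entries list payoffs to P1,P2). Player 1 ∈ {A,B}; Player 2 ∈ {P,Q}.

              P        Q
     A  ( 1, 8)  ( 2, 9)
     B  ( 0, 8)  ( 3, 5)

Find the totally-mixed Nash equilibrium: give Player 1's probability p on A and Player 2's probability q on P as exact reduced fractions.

(p,q) = (3/4, 1/2)

P1 indiff ⇒ q·1+(1-q)·2 = q·0+(1-q)·3 ⇒ q(1) = (1-q)(1) ⇒ q = 1/2
P2 indiff ⇒ p·8+(1-p)·8 = p·9+(1-p)·5 ⇒ p(-1) = (1-p)(-3) ⇒ p = 3/4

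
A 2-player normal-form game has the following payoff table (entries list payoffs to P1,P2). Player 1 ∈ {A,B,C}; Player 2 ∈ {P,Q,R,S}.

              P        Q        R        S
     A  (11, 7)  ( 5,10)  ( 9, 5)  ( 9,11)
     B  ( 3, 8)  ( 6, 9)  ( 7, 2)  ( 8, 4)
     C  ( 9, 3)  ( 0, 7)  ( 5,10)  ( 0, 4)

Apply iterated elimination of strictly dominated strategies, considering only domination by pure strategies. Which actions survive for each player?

P1 drop C (A beats it: P:11>9 Q:5>0 R:9>5 S:9>0)
P2 drop P (Q beats it: A:10>7 B:9>8)
P2 drop R (Q beats it: A:10>5 B:9>2)
P1→{A,B} P2→{Q,S}

IESDS → P1:{A,B} P2:{Q,S}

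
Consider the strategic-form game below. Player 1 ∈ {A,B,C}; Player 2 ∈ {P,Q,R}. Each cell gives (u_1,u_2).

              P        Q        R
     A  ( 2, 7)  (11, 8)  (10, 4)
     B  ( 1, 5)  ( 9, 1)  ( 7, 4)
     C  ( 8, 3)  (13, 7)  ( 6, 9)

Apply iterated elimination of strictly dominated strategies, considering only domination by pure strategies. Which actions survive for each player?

Survivors P1:{A,C} P2:{Q,R}

P1 drop B (A beats it: P:2>1 Q:11>9 R:10>7)
P2 drop P (Q beats it: A:8>7 C:7>3)
P1→{A,C} P2→{Q,R}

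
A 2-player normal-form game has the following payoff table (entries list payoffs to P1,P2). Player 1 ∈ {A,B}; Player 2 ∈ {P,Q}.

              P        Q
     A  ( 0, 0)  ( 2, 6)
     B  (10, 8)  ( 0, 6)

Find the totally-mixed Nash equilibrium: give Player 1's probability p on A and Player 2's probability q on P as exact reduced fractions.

P1 mixes 1/4 on A; P2 mixes 1/6 on P

P1 indiff ⇒ q·0+(1-q)·2 = q·10+(1-q)·0 ⇒ q(-10) = (1-q)(-2) ⇒ q = 1/6
P2 indiff ⇒ p·0+(1-p)·8 = p·6+(1-p)·6 ⇒ p(-6) = (1-p)(-2) ⇒ p = 1/4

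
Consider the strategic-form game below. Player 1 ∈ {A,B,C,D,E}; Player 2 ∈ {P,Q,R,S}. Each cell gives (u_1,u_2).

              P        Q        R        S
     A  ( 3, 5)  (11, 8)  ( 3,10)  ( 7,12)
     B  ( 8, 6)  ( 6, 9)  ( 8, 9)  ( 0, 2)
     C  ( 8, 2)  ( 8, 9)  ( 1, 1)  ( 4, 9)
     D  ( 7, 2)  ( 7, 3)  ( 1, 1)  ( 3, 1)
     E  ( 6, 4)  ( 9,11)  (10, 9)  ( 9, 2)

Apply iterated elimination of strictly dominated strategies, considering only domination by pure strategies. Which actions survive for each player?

P2 drop P (Q beats it: A:8>5 B:9>6 C:9>2 D:3>2 E:11>4)
P1 drop B (E beats it: Q:9>6 R:10>8 S:9>0)
P1 drop C (A beats it: Q:11>8 R:3>1 S:7>4)
P1 drop D (A beats it: Q:11>7 R:3>1 S:7>3)
P1→{A,E} P2→{Q,R,S}

Remaining: P1:{A,E} P2:{Q,R,S}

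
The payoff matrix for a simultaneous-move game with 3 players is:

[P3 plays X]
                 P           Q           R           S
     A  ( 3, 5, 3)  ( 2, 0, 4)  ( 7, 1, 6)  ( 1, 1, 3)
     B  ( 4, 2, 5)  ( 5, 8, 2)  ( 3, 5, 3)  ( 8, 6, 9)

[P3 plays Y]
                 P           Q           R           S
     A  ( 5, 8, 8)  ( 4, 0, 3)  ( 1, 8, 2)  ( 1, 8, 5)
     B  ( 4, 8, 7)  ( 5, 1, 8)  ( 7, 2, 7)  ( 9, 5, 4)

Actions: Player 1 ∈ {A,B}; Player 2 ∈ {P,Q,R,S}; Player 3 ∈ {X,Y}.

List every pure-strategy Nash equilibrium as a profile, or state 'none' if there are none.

(A,P,X): not NE [P1→B gives 4>3; P3→Y gives 8>3]
(A,P,Y): NE
(A,Q,X): not NE [P1→B gives 5>2; P2→P gives 5>0]
(A,Q,Y): not NE [P1→B gives 5>4; P2→S gives 8>0; P3→X gives 4>3]
(A,R,X): not NE [P2→P gives 5>1]
(A,R,Y): not NE [P1→B gives 7>1; P3→X gives 6>2]
(A,S,X): not NE [P1→B gives 8>1; P2→P gives 5>1; P3→Y gives 5>3]
(A,S,Y): not NE [P1→B gives 9>1]
(B,P,X): not NE [P2→Q gives 8>2; P3→Y gives 7>5]
(B,P,Y): not NE [P1→A gives 5>4]
(B,Q,X): not NE [P3→Y gives 8>2]
(B,Q,Y): not NE [P2→P gives 8>1]
(B,R,X): not NE [P1→A gives 7>3; P2→Q gives 8>5; P3→Y gives 7>3]
(B,R,Y): not NE [P2→P gives 8>2]
(B,S,X): not NE [P2→Q gives 8>6]
(B,S,Y): not NE [P2→P gives 8>5; P3→X gives 9>4]

NE set: (A,P,Y)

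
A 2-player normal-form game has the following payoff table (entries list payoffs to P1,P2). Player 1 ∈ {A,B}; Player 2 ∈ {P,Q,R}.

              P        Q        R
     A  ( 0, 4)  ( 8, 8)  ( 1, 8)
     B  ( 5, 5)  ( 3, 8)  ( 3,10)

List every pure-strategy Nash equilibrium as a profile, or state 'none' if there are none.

(A,P): not NE [P1→B gives 5>0; P2→R gives 8>4]
(A,Q): NE
(A,R): not NE [P1→B gives 3>1]
(B,P): not NE [P2→R gives 10>5]
(B,Q): not NE [P1→A gives 8>3; P2→R gives 10>8]
(B,R): NE

PSNE = {(A,Q), (B,R)}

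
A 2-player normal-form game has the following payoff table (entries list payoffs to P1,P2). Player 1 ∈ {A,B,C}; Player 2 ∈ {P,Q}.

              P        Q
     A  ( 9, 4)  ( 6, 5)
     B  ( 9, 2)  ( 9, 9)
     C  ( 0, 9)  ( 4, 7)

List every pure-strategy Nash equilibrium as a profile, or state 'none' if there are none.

(A,P): not NE [P2→Q gives 5>4]
(A,Q): not NE [P1→B gives 9>6]
(B,P): not NE [P2→Q gives 9>2]
(B,Q): NE
(C,P): not NE [P1→B gives 9>0]
(C,Q): not NE [P1→B gives 9>4; P2→P gives 9>7]

NE set: (B,Q)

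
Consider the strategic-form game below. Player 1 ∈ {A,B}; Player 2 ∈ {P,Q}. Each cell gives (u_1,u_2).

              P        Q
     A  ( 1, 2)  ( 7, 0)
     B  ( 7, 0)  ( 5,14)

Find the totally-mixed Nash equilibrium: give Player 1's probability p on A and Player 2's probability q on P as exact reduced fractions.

p=7/8, q=1/4

P1 indiff ⇒ q·1+(1-q)·7 = q·7+(1-q)·5 ⇒ q(-6) = (1-q)(-2) ⇒ q = 1/4
P2 indiff ⇒ p·2+(1-p)·0 = p·0+(1-p)·14 ⇒ p(2) = (1-p)(14) ⇒ p = 7/8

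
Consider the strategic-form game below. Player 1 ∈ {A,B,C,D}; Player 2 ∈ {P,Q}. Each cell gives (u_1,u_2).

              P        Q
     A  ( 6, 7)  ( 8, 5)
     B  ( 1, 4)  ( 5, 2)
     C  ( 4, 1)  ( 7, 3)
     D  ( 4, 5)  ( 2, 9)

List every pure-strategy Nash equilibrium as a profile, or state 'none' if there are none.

Nash profiles: (A,P)

(A,P): NE
(A,Q): not NE [P2→P gives 7>5]
(B,P): not NE [P1→A gives 6>1]
(B,Q): not NE [P1→A gives 8>5; P2→P gives 4>2]
(C,P): not NE [P1→A gives 6>4; P2→Q gives 3>1]
(C,Q): not NE [P1→A gives 8>7]
(D,P): not NE [P1→A gives 6>4; P2→Q gives 9>5]
(D,Q): not NE [P1→A gives 8>2]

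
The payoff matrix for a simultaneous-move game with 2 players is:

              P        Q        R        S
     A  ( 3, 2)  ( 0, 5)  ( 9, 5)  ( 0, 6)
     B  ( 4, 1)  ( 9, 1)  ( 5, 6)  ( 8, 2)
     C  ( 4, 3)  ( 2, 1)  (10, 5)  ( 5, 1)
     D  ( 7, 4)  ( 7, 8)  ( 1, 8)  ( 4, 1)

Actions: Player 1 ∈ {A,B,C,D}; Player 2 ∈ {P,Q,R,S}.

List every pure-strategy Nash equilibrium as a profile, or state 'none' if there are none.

(A,P): not NE [P1→D gives 7>3; P2→S gives 6>2]
(A,Q): not NE [P1→B gives 9>0; P2→S gives 6>5]
(A,R): not NE [P1→C gives 10>9; P2→S gives 6>5]
(A,S): not NE [P1→B gives 8>0]
(B,P): not NE [P1→D gives 7>4; P2→R gives 6>1]
(B,Q): not NE [P2→R gives 6>1]
(B,R): not NE [P1→C gives 10>5]
(B,S): not NE [P2→R gives 6>2]
(C,P): not NE [P1→D gives 7>4; P2→R gives 5>3]
(C,Q): not NE [P1→B gives 9>2; P2→R gives 5>1]
(C,R): NE
(C,S): not NE [P1→B gives 8>5; P2→R gives 5>1]
(D,P): not NE [P2→R gives 8>4]
(D,Q): not NE [P1→B gives 9>7]
(D,R): not NE [P1→C gives 10>1]
(D,S): not NE [P1→B gives 8>4; P2→R gives 8>1]

PSNE = {(C,R)}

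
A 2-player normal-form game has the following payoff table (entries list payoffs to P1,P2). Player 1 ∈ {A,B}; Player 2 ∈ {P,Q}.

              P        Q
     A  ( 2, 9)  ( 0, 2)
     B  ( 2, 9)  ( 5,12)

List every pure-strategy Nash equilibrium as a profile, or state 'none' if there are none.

PSNE = {(A,P), (B,Q)}

(A,P): NE
(A,Q): not NE [P1→B gives 5>0; P2→P gives 9>2]
(B,P): not NE [P2→Q gives 12>9]
(B,Q): NE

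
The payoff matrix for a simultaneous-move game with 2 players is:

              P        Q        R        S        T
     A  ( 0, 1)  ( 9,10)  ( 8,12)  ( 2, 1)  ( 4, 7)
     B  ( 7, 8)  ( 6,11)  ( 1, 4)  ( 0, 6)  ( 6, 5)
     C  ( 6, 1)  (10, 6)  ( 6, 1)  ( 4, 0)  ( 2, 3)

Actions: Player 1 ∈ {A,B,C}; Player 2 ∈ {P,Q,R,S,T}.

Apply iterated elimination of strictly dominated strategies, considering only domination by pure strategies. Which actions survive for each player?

P2 drop P (Q beats it: A:10>1 B:11>8 C:6>1)
P2 drop S (Q beats it: A:10>1 B:11>6 C:6>0)
P2 drop T (Q beats it: A:10>7 B:11>5 C:6>3)
P1 drop B (A beats it: Q:9>6 R:8>1)
P1→{A,C} P2→{Q,R}

Remaining: P1:{A,C} P2:{Q,R}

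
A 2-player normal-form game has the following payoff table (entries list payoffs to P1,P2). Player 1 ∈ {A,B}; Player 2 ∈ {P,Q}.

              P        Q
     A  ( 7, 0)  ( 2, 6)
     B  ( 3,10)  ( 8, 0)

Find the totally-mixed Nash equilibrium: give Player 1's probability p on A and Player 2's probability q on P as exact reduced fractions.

P1 indiff ⇒ q·7+(1-q)·2 = q·3+(1-q)·8 ⇒ q(4) = (1-q)(6) ⇒ q = 3/5
P2 indiff ⇒ p·0+(1-p)·10 = p·6+(1-p)·0 ⇒ p(-6) = (1-p)(-10) ⇒ p = 5/8

P1 mixes 5/8 on A; P2 mixes 3/5 on P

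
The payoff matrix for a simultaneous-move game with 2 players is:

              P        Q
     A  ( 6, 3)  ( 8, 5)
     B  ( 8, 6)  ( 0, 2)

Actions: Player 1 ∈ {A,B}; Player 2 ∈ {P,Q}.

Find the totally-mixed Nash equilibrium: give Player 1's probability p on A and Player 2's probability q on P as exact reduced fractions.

p=2/3, q=4/5

P1 indiff ⇒ q·6+(1-q)·8 = q·8+(1-q)·0 ⇒ q(-2) = (1-q)(-8) ⇒ q = 4/5
P2 indiff ⇒ p·3+(1-p)·6 = p·5+(1-p)·2 ⇒ p(-2) = (1-p)(-4) ⇒ p = 2/3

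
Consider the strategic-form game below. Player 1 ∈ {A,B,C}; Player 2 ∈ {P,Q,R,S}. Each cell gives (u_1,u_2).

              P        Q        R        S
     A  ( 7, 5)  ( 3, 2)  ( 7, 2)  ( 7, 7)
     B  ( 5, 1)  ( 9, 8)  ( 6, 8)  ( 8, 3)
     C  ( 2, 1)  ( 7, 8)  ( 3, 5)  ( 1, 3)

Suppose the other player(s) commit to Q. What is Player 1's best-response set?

P1 best: {B}

u_1(A vs Q) = 3
u_1(B vs Q) = 9
u_1(C vs Q) = 7
max payoff 9 at {B}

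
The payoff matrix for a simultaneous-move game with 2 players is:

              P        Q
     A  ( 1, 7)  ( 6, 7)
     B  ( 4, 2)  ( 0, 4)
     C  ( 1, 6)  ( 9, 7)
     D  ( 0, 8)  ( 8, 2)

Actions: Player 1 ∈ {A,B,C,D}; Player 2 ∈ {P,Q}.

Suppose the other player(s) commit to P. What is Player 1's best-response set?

u_1(A vs P) = 1
u_1(B vs P) = 4
u_1(C vs P) = 1
u_1(D vs P) = 0
max payoff 4 at {B}

argmax u_1 = {B}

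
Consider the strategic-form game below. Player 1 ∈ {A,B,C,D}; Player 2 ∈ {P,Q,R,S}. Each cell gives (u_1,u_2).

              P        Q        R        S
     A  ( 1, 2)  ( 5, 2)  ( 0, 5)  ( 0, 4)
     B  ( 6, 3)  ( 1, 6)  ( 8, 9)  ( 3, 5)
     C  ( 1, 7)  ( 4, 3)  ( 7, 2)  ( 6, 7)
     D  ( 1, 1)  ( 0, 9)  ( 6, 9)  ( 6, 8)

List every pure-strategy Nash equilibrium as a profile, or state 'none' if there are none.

(A,P): not NE [P1→B gives 6>1; P2→R gives 5>2]
(A,Q): not NE [P2→R gives 5>2]
(A,R): not NE [P1→B gives 8>0]
(A,S): not NE [P1→D gives 6>0; P2→R gives 5>4]
(B,P): not NE [P2→R gives 9>3]
(B,Q): not NE [P1→A gives 5>1; P2→R gives 9>6]
(B,R): NE
(B,S): not NE [P1→D gives 6>3; P2→R gives 9>5]
(C,P): not NE [P1→B gives 6>1]
(C,Q): not NE [P1→A gives 5>4; P2→S gives 7>3]
(C,R): not NE [P1→B gives 8>7; P2→S gives 7>2]
(C,S): NE
(D,P): not NE [P1→B gives 6>1; P2→R gives 9>1]
(D,Q): not NE [P1→A gives 5>0]
(D,R): not NE [P1→B gives 8>6]
(D,S): not NE [P2→R gives 9>8]

PSNE = {(B,R), (C,S)}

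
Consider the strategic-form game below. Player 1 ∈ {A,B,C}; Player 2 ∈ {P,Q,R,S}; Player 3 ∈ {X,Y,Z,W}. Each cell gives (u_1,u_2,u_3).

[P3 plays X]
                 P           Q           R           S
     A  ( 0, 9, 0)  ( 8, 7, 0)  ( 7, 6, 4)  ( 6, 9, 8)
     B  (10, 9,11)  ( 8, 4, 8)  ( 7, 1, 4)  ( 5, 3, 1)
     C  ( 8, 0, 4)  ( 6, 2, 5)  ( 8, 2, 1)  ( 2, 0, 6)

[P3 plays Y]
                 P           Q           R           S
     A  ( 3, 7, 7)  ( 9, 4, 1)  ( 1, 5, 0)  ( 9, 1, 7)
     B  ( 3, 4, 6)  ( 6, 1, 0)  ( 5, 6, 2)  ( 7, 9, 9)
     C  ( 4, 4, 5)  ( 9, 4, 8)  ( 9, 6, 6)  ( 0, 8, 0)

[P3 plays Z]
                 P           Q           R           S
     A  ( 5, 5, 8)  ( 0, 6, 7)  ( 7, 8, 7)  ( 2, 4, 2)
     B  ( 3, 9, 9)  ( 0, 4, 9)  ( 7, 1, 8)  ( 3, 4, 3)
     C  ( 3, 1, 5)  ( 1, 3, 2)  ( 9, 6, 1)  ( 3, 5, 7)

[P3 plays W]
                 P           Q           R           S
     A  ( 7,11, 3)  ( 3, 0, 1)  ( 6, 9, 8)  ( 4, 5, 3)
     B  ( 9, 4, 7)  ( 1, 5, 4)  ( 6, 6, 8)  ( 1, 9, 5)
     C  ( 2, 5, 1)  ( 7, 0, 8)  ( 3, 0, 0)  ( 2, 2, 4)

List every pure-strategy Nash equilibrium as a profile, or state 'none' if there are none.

NE set: (A,S,X), (B,P,X)

(A,P,X): not NE [P1→B gives 10>0; P3→Z gives 8>0]
(A,P,Y): not NE [P1→C gives 4>3; P3→Z gives 8>7]
(A,P,Z): not NE [P2→R gives 8>5]
(A,P,W): not NE [P1→B gives 9>7; P3→Z gives 8>3]
(A,Q,X): not NE [P2→S gives 9>7; P3→Z gives 7>0]
(A,Q,Y): not NE [P2→P gives 7>4; P3→Z gives 7>1]
(A,Q,Z): not NE [P1→C gives 1>0; P2→R gives 8>6]
(A,Q,W): not NE [P1→C gives 7>3; P2→P gives 11>0; P3→Z gives 7>1]
(A,R,X): not NE [P1→C gives 8>7; P2→S gives 9>6; P3→W gives 8>4]
(A,R,Y): not NE [P1→C gives 9>1; P2→P gives 7>5; P3→W gives 8>0]
(A,R,Z): not NE [P1→C gives 9>7; P3→W gives 8>7]
(A,R,W): not NE [P2→P gives 11>9]
(A,S,X): NE
(A,S,Y): not NE [P2→P gives 7>1; P3→X gives 8>7]
(A,S,Z): not NE [P1→C gives 3>2; P2→R gives 8>4; P3→X gives 8>2]
(A,S,W): not NE [P2→P gives 11>5; P3→X gives 8>3]
(B,P,X): NE
(B,P,Y): not NE [P1→C gives 4>3; P2→S gives 9>4; P3→X gives 11>6]
(B,P,Z): not NE [P1→A gives 5>3; P3→X gives 11>9]
(B,P,W): not NE [P2→S gives 9>4; P3→X gives 11>7]
(B,Q,X): not NE [P2→P gives 9>4; P3→Z gives 9>8]
(B,Q,Y): not NE [P1→C gives 9>6; P2→S gives 9>1; P3→Z gives 9>0]
(B,Q,Z): not NE [P1→C gives 1>0; P2→P gives 9>4]
(B,Q,W): not NE [P1→C gives 7>1; P2→S gives 9>5; P3→Z gives 9>4]
(B,R,X): not NE [P1→C gives 8>7; P2→P gives 9>1; P3→W gives 8>4]
(B,R,Y): not NE [P1→C gives 9>5; P2→S gives 9>6; P3→W gives 8>2]
(B,R,Z): not NE [P1→C gives 9>7; P2→P gives 9>1]
(B,R,W): not NE [P2→S gives 9>6]
(B,S,X): not NE [P1→A gives 6>5; P2→P gives 9>3; P3→Y gives 9>1]
(B,S,Y): not NE [P1→A gives 9>7]
(B,S,Z): not NE [P2→P gives 9>4; P3→Y gives 9>3]
(B,S,W): not NE [P1→A gives 4>1; P3→Y gives 9>5]
(C,P,X): not NE [P1→B gives 10>8; P2→R gives 2>0; P3→Z gives 5>4]
(C,P,Y): not NE [P2→S gives 8>4]
(C,P,Z): not NE [P1→A gives 5>3; P2→R gives 6>1]
(C,P,W): not NE [P1→B gives 9>2; P3→Z gives 5>1]
(C,Q,X): not NE [P1→B gives 8>6; P3→W gives 8>5]
(C,Q,Y): not NE [P2→S gives 8>4]
(C,Q,Z): not NE [P2→R gives 6>3; P3→W gives 8>2]
(C,Q,W): not NE [P2→P gives 5>0]
(C,R,X): not NE [P3→Y gives 6>1]
(C,R,Y): not NE [P2→S gives 8>6]
(C,R,Z): not NE [P3→Y gives 6>1]
(C,R,W): not NE [P1→B gives 6>3; P2→P gives 5>0; P3→Y gives 6>0]
(C,S,X): not NE [P1→A gives 6>2; P2→R gives 2>0; P3→Z gives 7>6]
(C,S,Y): not NE [P1→A gives 9>0; P3→Z gives 7>0]
(C,S,Z): not NE [P2→R gives 6>5]
(C,S,W): not NE [P1→A gives 4>2; P2→P gives 5>2; P3→Z gives 7>4]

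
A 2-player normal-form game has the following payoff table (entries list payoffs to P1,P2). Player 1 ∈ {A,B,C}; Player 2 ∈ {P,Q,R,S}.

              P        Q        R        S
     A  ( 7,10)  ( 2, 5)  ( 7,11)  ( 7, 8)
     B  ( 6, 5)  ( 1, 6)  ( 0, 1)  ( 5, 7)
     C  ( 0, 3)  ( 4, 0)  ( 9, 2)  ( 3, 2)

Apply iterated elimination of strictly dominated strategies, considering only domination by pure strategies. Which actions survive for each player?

IESDS → P1:{A,C} P2:{P,R}

P1 drop B (A beats it: P:7>6 Q:2>1 R:7>0 S:7>5)
P2 drop Q (P beats it: A:10>5 C:3>0)
P2 drop S (P beats it: A:10>8 C:3>2)
P1→{A,C} P2→{P,R}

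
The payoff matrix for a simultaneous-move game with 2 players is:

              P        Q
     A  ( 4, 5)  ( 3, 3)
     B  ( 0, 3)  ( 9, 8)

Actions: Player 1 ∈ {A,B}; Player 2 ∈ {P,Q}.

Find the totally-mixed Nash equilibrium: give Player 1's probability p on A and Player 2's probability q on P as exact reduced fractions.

p=5/7, q=3/5

P1 indiff ⇒ q·4+(1-q)·3 = q·0+(1-q)·9 ⇒ q(4) = (1-q)(6) ⇒ q = 3/5
P2 indiff ⇒ p·5+(1-p)·3 = p·3+(1-p)·8 ⇒ p(2) = (1-p)(5) ⇒ p = 5/7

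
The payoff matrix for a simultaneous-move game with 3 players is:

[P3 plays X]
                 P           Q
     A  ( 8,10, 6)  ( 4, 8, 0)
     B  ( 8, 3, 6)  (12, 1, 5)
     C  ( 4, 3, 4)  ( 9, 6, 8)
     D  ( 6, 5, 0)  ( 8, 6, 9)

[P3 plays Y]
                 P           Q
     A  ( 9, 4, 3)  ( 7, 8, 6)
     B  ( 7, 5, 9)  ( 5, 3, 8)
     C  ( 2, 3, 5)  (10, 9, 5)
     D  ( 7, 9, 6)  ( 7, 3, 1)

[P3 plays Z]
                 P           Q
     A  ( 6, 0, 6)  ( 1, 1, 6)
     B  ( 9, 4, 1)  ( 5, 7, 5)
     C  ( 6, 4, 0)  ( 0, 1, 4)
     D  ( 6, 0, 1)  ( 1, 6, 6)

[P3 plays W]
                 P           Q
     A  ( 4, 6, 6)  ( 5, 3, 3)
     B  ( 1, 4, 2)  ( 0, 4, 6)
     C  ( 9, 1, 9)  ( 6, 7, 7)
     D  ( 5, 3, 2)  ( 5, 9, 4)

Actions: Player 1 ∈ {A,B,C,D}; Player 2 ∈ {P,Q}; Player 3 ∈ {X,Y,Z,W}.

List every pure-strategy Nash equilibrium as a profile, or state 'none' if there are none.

PSNE = {(A,P,X)}

(A,P,X): NE
(A,P,Y): not NE [P2→Q gives 8>4; P3→W gives 6>3]
(A,P,Z): not NE [P1→B gives 9>6; P2→Q gives 1>0]
(A,P,W): not NE [P1→C gives 9>4]
(A,Q,X): not NE [P1→B gives 12>4; P2→P gives 10>8; P3→Z gives 6>0]
(A,Q,Y): not NE [P1→C gives 10>7]
(A,Q,Z): not NE [P1→B gives 5>1]
(A,Q,W): not NE [P1→C gives 6>5; P2→P gives 6>3; P3→Z gives 6>3]
(B,P,X): not NE [P3→Y gives 9>6]
(B,P,Y): not NE [P1→A gives 9>7]
(B,P,Z): not NE [P2→Q gives 7>4; P3→Y gives 9>1]
(B,P,W): not NE [P1→C gives 9>1; P3→Y gives 9>2]
(B,Q,X): not NE [P2→P gives 3>1; P3→Y gives 8>5]
(B,Q,Y): not NE [P1→C gives 10>5; P2→P gives 5>3]
(B,Q,Z): not NE [P3→Y gives 8>5]
(B,Q,W): not NE [P1→C gives 6>0; P3→Y gives 8>6]
(C,P,X): not NE [P1→B gives 8>4; P2→Q gives 6>3; P3→W gives 9>4]
(C,P,Y): not NE [P1→A gives 9>2; P2→Q gives 9>3; P3→W gives 9>5]
(C,P,Z): not NE [P1→B gives 9>6; P3→W gives 9>0]
(C,P,W): not NE [P2→Q gives 7>1]
(C,Q,X): not NE [P1→B gives 12>9]
(C,Q,Y): not NE [P3→X gives 8>5]
(C,Q,Z): not NE [P1→B gives 5>0; P2→P gives 4>1; P3→X gives 8>4]
(C,Q,W): not NE [P3→X gives 8>7]
(D,P,X): not NE [P1→B gives 8>6; P2→Q gives 6>5; P3→Y gives 6>0]
(D,P,Y): not NE [P1→A gives 9>7]
(D,P,Z): not NE [P1→B gives 9>6; P2→Q gives 6>0; P3→Y gives 6>1]
(D,P,W): not NE [P1→C gives 9>5; P2→Q gives 9>3; P3→Y gives 6>2]
(D,Q,X): not NE [P1→B gives 12>8]
(D,Q,Y): not NE [P1→C gives 10>7; P2→P gives 9>3; P3→X gives 9>1]
(D,Q,Z): not NE [P1→B gives 5>1; P3→X gives 9>6]
(D,Q,W): not NE [P1→C gives 6>5; P3→X gives 9>4]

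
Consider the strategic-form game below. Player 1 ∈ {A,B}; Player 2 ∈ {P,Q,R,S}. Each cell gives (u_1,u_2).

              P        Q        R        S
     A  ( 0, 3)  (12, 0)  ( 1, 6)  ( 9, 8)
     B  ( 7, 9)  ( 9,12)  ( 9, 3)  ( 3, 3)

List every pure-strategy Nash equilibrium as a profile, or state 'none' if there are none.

PSNE = {(A,S)}

(A,P): not NE [P1→B gives 7>0; P2→S gives 8>3]
(A,Q): not NE [P2→S gives 8>0]
(A,R): not NE [P1→B gives 9>1; P2→S gives 8>6]
(A,S): NE
(B,P): not NE [P2→Q gives 12>9]
(B,Q): not NE [P1→A gives 12>9]
(B,R): not NE [P2→Q gives 12>3]
(B,S): not NE [P1→A gives 9>3; P2→Q gives 12>3]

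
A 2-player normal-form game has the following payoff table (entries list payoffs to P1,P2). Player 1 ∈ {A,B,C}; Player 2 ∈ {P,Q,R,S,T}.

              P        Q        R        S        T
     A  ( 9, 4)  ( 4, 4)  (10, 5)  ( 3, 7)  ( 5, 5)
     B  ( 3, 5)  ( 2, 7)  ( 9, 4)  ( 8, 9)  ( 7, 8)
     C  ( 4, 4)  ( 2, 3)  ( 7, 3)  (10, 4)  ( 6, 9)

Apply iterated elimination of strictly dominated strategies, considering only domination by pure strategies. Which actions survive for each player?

Remaining: P1:{B,C} P2:{S,T}

P2 drop P (T beats it: A:5>4 B:8>5 C:9>4)
P2 drop Q (S beats it: A:7>4 B:9>7 C:4>3)
P2 drop R (S beats it: A:7>5 B:9>4 C:4>3)
P1 drop A (B beats it: S:8>3 T:7>5)
P1→{B,C} P2→{S,T}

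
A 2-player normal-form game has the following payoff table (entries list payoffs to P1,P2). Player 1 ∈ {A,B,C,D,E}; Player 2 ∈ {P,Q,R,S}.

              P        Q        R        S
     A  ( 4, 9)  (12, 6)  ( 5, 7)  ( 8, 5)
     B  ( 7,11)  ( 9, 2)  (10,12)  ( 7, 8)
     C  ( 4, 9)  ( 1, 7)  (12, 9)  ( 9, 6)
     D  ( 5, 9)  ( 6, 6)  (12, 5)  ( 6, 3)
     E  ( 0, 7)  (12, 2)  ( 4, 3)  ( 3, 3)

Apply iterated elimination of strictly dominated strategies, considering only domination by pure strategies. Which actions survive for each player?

P2 drop Q (P beats it: A:9>6 B:11>2 C:9>7 D:9>6 E:7>2)
P1 drop E (A beats it: P:4>0 R:5>4 S:8>3)
P2 drop S (P beats it: A:9>5 B:11>8 C:9>6 D:9>3)
P1 drop A (B beats it: P:7>4 R:10>5)
P1→{B,C,D} P2→{P,R}

IESDS → P1:{B,C,D} P2:{P,R}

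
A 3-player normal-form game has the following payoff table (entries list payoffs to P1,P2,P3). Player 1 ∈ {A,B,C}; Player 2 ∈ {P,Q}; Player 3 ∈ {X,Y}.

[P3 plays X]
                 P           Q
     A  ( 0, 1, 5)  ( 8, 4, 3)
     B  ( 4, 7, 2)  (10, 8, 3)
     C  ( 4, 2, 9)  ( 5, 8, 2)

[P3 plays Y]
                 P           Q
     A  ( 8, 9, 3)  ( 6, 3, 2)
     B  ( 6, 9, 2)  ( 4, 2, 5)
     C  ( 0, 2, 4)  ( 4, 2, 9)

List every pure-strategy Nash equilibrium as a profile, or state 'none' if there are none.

No pure NE.

(A,P,X): not NE [P1→C gives 4>0; P2→Q gives 4>1]
(A,P,Y): not NE [P3→X gives 5>3]
(A,Q,X): not NE [P1→B gives 10>8]
(A,Q,Y): not NE [P2→P gives 9>3; P3→X gives 3>2]
(B,P,X): not NE [P2→Q gives 8>7]
(B,P,Y): not NE [P1→A gives 8>6]
(B,Q,X): not NE [P3→Y gives 5>3]
(B,Q,Y): not NE [P1→A gives 6>4; P2→P gives 9>2]
(C,P,X): not NE [P2→Q gives 8>2]
(C,P,Y): not NE [P1→A gives 8>0; P3→X gives 9>4]
(C,Q,X): not NE [P1→B gives 10>5; P3→Y gives 9>2]
(C,Q,Y): not NE [P1→A gives 6>4]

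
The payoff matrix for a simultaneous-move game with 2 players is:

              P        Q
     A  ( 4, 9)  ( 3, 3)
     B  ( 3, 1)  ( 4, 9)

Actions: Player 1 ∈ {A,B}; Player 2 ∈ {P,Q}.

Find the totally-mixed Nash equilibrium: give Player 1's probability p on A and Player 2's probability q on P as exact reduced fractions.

P1 indiff ⇒ q·4+(1-q)·3 = q·3+(1-q)·4 ⇒ q(1) = (1-q)(1) ⇒ q = 1/2
P2 indiff ⇒ p·9+(1-p)·1 = p·3+(1-p)·9 ⇒ p(6) = (1-p)(8) ⇒ p = 4/7

(p,q) = (4/7, 1/2)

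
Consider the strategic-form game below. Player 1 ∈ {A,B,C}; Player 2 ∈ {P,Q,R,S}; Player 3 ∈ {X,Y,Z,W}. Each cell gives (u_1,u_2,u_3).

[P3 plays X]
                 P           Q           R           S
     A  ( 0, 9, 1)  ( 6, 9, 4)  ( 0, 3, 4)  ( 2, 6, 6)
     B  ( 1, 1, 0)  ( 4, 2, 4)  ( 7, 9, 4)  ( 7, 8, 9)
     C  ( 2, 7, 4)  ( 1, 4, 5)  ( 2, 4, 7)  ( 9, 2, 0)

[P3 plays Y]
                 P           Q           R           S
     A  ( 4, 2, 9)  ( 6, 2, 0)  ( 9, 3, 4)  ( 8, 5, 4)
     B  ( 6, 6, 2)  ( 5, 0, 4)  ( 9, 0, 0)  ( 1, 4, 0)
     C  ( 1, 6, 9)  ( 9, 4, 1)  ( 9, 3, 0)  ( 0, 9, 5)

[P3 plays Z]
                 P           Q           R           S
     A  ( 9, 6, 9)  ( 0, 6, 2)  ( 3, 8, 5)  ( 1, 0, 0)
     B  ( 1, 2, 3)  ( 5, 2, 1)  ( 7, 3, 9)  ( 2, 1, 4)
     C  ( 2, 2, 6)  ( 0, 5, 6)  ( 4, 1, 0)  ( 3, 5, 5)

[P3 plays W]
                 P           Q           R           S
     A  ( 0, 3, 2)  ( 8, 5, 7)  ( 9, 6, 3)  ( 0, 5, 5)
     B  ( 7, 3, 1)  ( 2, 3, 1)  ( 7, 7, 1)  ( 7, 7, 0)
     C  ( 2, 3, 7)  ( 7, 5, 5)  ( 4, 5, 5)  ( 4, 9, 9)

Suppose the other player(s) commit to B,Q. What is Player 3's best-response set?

u_3(X vs B,Q) = 4
u_3(Y vs B,Q) = 4
u_3(Z vs B,Q) = 1
u_3(W vs B,Q) = 1
max payoff 4 at {X,Y}

BR_3 = {X,Y}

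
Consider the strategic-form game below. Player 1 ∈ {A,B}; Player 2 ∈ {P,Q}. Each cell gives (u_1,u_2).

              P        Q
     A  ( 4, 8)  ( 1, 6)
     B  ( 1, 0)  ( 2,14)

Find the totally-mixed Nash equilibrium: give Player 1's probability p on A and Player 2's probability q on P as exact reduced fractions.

P1 indiff ⇒ q·4+(1-q)·1 = q·1+(1-q)·2 ⇒ q(3) = (1-q)(1) ⇒ q = 1/4
P2 indiff ⇒ p·8+(1-p)·0 = p·6+(1-p)·14 ⇒ p(2) = (1-p)(14) ⇒ p = 7/8

(p,q) = (7/8, 1/4)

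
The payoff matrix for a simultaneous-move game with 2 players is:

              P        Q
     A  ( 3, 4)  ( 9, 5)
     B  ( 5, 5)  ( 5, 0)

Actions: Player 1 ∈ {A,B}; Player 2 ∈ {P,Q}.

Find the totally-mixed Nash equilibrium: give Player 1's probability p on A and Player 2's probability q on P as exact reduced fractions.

P1 mixes 5/6 on A; P2 mixes 2/3 on P

P1 indiff ⇒ q·3+(1-q)·9 = q·5+(1-q)·5 ⇒ q(-2) = (1-q)(-4) ⇒ q = 2/3
P2 indiff ⇒ p·4+(1-p)·5 = p·5+(1-p)·0 ⇒ p(-1) = (1-p)(-5) ⇒ p = 5/6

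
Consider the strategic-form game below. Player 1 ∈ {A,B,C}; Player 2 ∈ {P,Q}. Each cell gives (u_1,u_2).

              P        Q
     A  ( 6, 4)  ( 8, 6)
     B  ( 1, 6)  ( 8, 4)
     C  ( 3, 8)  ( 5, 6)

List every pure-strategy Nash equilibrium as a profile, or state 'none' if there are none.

(A,P): not NE [P2→Q gives 6>4]
(A,Q): NE
(B,P): not NE [P1→A gives 6>1]
(B,Q): not NE [P2→P gives 6>4]
(C,P): not NE [P1→A gives 6>3]
(C,Q): not NE [P1→B gives 8>5; P2→P gives 8>6]

NE set: (A,Q)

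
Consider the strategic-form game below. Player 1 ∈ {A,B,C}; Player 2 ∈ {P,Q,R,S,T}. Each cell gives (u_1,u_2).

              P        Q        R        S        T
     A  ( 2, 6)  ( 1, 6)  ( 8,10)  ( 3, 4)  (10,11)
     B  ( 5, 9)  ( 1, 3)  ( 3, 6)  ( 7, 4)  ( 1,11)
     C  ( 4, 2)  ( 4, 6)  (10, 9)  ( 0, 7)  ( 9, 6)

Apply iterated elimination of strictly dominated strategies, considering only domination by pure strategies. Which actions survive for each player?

Survivors P1:{A,C} P2:{R,T}

P2 drop P (T beats it: A:11>6 B:11>9 C:6>2)
P2 drop Q (R beats it: A:10>6 B:6>3 C:9>6)
P2 drop S (R beats it: A:10>4 B:6>4 C:9>7)
P1 drop B (A beats it: R:8>3 T:10>1)
P1→{A,C} P2→{R,T}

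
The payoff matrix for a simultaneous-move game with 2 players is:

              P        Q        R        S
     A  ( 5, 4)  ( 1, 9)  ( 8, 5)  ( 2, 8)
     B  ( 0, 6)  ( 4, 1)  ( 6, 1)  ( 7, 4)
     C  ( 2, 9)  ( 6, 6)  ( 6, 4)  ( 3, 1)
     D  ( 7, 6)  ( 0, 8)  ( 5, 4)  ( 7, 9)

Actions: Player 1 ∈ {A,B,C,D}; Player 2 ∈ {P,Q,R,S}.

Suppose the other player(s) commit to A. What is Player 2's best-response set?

u_2(P vs A) = 4
u_2(Q vs A) = 9
u_2(R vs A) = 5
u_2(S vs A) = 8
max payoff 9 at {Q}

P2 best: {Q}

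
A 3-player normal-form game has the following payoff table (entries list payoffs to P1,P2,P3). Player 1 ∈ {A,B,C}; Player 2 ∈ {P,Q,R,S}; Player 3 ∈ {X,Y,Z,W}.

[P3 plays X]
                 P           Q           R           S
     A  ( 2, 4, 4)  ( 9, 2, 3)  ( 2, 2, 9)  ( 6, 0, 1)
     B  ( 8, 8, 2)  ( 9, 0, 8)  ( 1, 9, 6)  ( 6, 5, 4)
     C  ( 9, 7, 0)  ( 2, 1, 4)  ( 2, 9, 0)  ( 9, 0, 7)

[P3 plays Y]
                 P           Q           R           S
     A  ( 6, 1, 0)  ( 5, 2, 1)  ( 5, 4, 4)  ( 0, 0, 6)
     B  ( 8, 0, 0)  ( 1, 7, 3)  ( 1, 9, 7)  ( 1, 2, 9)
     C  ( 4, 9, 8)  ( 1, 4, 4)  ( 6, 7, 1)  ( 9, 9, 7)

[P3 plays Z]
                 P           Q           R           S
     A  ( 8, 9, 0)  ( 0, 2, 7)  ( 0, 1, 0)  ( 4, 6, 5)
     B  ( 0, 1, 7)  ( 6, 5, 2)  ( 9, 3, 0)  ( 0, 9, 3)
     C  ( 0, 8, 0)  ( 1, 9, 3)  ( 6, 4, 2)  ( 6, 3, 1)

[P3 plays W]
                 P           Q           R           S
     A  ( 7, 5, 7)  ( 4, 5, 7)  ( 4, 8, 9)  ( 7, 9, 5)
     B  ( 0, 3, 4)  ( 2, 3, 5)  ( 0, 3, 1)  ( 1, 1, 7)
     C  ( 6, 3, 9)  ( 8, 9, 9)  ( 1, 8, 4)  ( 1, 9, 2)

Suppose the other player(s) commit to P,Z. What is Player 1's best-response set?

u_1(A vs P,Z) = 8
u_1(B vs P,Z) = 0
u_1(C vs P,Z) = 0
max payoff 8 at {A}

argmax u_1 = {A}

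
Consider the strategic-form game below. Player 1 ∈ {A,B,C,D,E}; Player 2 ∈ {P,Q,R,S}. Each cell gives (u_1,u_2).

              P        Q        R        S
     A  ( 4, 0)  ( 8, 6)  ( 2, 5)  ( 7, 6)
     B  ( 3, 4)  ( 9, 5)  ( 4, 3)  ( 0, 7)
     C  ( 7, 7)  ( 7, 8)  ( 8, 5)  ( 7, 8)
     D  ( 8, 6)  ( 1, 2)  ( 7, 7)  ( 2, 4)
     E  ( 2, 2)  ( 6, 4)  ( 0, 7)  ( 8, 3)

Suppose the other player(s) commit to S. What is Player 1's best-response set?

u_1(A vs S) = 7
u_1(B vs S) = 0
u_1(C vs S) = 7
u_1(D vs S) = 2
u_1(E vs S) = 8
max payoff 8 at {E}

P1 best: {E}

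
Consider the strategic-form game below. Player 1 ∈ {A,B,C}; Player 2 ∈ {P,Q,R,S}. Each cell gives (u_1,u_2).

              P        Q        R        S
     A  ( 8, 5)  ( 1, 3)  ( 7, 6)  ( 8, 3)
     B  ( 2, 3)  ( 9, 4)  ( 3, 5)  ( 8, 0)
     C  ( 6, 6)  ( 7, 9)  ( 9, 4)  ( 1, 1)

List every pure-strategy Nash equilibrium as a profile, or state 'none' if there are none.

PSNE: ∅

(A,P): not NE [P2→R gives 6>5]
(A,Q): not NE [P1→B gives 9>1; P2→R gives 6>3]
(A,R): not NE [P1→C gives 9>7]
(A,S): not NE [P2→R gives 6>3]
(B,P): not NE [P1→A gives 8>2; P2→R gives 5>3]
(B,Q): not NE [P2→R gives 5>4]
(B,R): not NE [P1→C gives 9>3]
(B,S): not NE [P2→R gives 5>0]
(C,P): not NE [P1→A gives 8>6; P2→Q gives 9>6]
(C,Q): not NE [P1→B gives 9>7]
(C,R): not NE [P2→Q gives 9>4]
(C,S): not NE [P1→B gives 8>1; P2→Q gives 9>1]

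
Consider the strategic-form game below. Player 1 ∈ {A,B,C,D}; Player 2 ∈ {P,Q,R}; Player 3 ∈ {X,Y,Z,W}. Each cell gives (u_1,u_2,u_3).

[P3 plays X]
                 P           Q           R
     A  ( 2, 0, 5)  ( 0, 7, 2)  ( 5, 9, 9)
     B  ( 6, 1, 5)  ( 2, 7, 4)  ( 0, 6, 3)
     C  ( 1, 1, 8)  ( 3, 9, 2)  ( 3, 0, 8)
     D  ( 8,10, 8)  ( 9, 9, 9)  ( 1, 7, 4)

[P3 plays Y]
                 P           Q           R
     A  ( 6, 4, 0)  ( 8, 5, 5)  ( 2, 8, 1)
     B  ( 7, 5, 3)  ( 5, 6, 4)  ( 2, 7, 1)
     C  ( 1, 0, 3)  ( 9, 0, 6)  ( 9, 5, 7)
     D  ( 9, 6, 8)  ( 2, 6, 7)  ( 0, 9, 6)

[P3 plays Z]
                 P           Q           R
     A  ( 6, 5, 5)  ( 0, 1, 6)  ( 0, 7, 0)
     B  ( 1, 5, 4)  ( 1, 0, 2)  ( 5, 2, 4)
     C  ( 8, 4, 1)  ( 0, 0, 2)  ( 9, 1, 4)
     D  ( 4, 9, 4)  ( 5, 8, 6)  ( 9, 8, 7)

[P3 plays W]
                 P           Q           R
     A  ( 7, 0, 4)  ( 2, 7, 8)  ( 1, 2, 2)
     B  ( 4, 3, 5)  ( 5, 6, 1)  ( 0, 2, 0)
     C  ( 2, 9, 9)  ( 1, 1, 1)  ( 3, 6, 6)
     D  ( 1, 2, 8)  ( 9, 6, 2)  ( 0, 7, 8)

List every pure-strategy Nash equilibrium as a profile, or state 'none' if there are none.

PSNE = {(A,R,X), (D,P,X)}

(A,P,X): not NE [P1→D gives 8>2; P2→R gives 9>0]
(A,P,Y): not NE [P1→D gives 9>6; P2→R gives 8>4; P3→Z gives 5>0]
(A,P,Z): not NE [P1→C gives 8>6; P2→R gives 7>5]
(A,P,W): not NE [P2→Q gives 7>0; P3→Z gives 5>4]
(A,Q,X): not NE [P1→D gives 9>0; P2→R gives 9>7; P3→W gives 8>2]
(A,Q,Y): not NE [P1→C gives 9>8; P2→R gives 8>5; P3→W gives 8>5]
(A,Q,Z): not NE [P1→D gives 5>0; P2→R gives 7>1; P3→W gives 8>6]
(A,Q,W): not NE [P1→D gives 9>2]
(A,R,X): NE
(A,R,Y): not NE [P1→C gives 9>2; P3→X gives 9>1]
(A,R,Z): not NE [P1→D gives 9>0; P3→X gives 9>0]
(A,R,W): not NE [P1→C gives 3>1; P2→Q gives 7>2; P3→X gives 9>2]
(B,P,X): not NE [P1→D gives 8>6; P2→Q gives 7>1]
(B,P,Y): not NE [P1→D gives 9>7; P2→R gives 7>5; P3→W gives 5>3]
(B,P,Z): not NE [P1→C gives 8>1; P3→W gives 5>4]
(B,P,W): not NE [P1→A gives 7>4; P2→Q gives 6>3]
(B,Q,X): not NE [P1→D gives 9>2]
(B,Q,Y): not NE [P1→C gives 9>5; P2→R gives 7>6]
(B,Q,Z): not NE [P1→D gives 5>1; P2→P gives 5>0; P3→Y gives 4>2]
(B,Q,W): not NE [P1→D gives 9>5; P3→Y gives 4>1]
(B,R,X): not NE [P1→A gives 5>0; P2→Q gives 7>6; P3→Z gives 4>3]
(B,R,Y): not NE [P1→C gives 9>2; P3→Z gives 4>1]
(B,R,Z): not NE [P1→D gives 9>5; P2→P gives 5>2]
(B,R,W): not NE [P1→C gives 3>0; P2→Q gives 6>2; P3→Z gives 4>0]
(C,P,X): not NE [P1→D gives 8>1; P2→Q gives 9>1; P3→W gives 9>8]
(C,P,Y): not NE [P1→D gives 9>1; P2→R gives 5>0; P3→W gives 9>3]
(C,P,Z): not NE [P3→W gives 9>1]
(C,P,W): not NE [P1→A gives 7>2]
(C,Q,X): not NE [P1→D gives 9>3; P3→Y gives 6>2]
(C,Q,Y): not NE [P2→R gives 5>0]
(C,Q,Z): not NE [P1→D gives 5>0; P2→P gives 4>0; P3→Y gives 6>2]
(C,Q,W): not NE [P1→D gives 9>1; P2→P gives 9>1; P3→Y gives 6>1]
(C,R,X): not NE [P1→A gives 5>3; P2→Q gives 9>0]
(C,R,Y): not NE [P3→X gives 8>7]
(C,R,Z): not NE [P2→P gives 4>1; P3→X gives 8>4]
(C,R,W): not NE [P2→P gives 9>6; P3→X gives 8>6]
(D,P,X): NE
(D,P,Y): not NE [P2→R gives 9>6]
(D,P,Z): not NE [P1→C gives 8>4; P3→W gives 8>4]
(D,P,W): not NE [P1→A gives 7>1; P2→R gives 7>2]
(D,Q,X): not NE [P2→P gives 10>9]
(D,Q,Y): not NE [P1→C gives 9>2; P2→R gives 9>6; P3→X gives 9>7]
(D,Q,Z): not NE [P2→P gives 9>8; P3→X gives 9>6]
(D,Q,W): not NE [P2→R gives 7>6; P3→X gives 9>2]
(D,R,X): not NE [P1→A gives 5>1; P2→P gives 10>7; P3→W gives 8>4]
(D,R,Y): not NE [P1→C gives 9>0; P3→W gives 8>6]
(D,R,Z): not NE [P2→P gives 9>8; P3→W gives 8>7]
(D,R,W): not NE [P1→C gives 3>0]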